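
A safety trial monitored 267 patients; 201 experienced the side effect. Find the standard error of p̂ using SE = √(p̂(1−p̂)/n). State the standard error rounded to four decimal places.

The sample proportion is 201/267 = 0.75281.
p̂(1−p̂) = 0.75281·0.24719 = 0.186087.
Dividing by n and taking the root: √0.000696955 = 0.0264.

SE = 0.0264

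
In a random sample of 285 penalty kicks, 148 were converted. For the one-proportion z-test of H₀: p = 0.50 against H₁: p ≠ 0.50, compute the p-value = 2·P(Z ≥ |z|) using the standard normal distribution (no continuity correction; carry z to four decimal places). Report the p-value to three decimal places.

Sample proportion p̂ = 148/285 = 0.51930.
Null standard error: √(0.50·0.50/285) = √0.000877193 = 0.029617.
z = (p̂ − p₀)/SE = (148/285 − 0.50)/0.029617 ≈ 0.6516.
From the standard normal, 2·P(Z ≥ |z|) = 0.515.

p-value = 0.515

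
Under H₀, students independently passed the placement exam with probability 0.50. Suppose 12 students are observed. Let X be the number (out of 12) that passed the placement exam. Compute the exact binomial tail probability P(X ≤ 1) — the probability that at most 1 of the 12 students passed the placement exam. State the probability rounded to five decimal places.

P = 0.00317

X ~ Binomial(n=12, p=0.50).
P(X ≤ 1) = C(12,0)·0.50^0·0.50^12 + C(12,1)·0.50^1·0.50^11.
= 0.000244 + 0.002930 = 0.00317.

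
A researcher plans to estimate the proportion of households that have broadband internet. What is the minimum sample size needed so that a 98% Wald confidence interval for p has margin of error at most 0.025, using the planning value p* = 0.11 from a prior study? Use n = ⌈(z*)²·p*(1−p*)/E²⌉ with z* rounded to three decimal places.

n = 848

z* = 2.326 at the 98% level.
p*(1−p*) = 0.0979.
Required n before rounding: 5.410276 × 0.0979 / 0.025² = 847.466.
Rounding up, n = 848.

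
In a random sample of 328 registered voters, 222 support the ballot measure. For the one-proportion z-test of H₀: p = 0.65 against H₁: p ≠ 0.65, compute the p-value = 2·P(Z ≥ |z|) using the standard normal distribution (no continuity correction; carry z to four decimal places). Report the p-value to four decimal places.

Sample proportion p̂ = 222/328 = 0.67683.
Under H₀, SE = √(p₀(1−p₀)/n) = √(0.65·0.35/328) = √0.000693598 = 0.026336.
z = (p̂ − p₀)/SE = (222/328 − 0.65)/0.026336 ≈ 1.0187.
p-value = 2·P(Z ≥ |z|) with z = 1.0187 → 0.3083.

p-value = 0.3083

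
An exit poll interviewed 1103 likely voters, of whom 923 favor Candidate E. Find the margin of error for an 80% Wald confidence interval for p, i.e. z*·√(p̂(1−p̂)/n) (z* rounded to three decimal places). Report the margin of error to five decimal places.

p̂ = 923/1103 = 0.83681.
Standard error of p̂: √(0.136560/1103) = √0.000123808 = 0.011127.
For 80% confidence, z* = 1.282.
Margin of error = z*·SE = 1.282 × 0.011127 = 0.01426.

ME = 0.01426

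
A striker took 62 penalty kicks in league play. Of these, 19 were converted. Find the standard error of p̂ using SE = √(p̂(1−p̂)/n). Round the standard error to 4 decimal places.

SE = 0.0585

Sample proportion p̂ = 19/62 = 0.30645.
p̂(1−p̂) = 0.30645·0.69355 = 0.212538.
SE = √(0.212538/62) = √0.003428032 = 0.0585.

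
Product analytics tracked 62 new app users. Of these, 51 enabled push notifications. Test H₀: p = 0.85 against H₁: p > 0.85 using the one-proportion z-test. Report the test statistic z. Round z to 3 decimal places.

Sample proportion p̂ = 51/62 = 0.82258.
Under H₀, SE = √(p₀(1−p₀)/n) = √(0.85·0.15/62) = √0.002056452 = 0.045348.
z = (p̂ − p₀)/SE = (0.82258 − 0.85)/0.045348 = -0.605.

z = -0.605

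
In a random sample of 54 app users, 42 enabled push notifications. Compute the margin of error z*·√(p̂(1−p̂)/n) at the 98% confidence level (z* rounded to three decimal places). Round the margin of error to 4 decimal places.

With x = 42 successes in n = 54, p̂ = 0.77778.
SE(p̂) = √(0.77778·0.22222/54) = 0.056575.
For 98% confidence, z* = 2.326.
ME = 2.326·0.056575 = 0.1316.

ME = 0.1316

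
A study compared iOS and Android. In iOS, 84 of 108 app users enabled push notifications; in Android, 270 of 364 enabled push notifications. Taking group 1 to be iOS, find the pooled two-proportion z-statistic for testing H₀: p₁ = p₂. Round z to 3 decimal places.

p̂₁ = 84/108 = 0.77778, p̂₂ = 270/364 = 0.74176.
Pooling: p̂ = 354/472 = 0.75000.
Pooled SE = √[0.1875000·0.01200651] ≈ 0.047447.
z = (p̂₁ − p̂₂)/SE = (0.77778 − 0.74176)/0.047447 = 0.03602/0.047447 = 0.759.

z = 0.759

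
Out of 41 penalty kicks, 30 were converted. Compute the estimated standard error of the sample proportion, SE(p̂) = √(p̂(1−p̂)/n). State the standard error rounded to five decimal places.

p̂ = 30/41 = 0.73171.
p̂(1−p̂) = 0.73171·0.26829 = 0.196310.
Dividing by n and taking the root: √0.004788049 = 0.06920.

SE = 0.06920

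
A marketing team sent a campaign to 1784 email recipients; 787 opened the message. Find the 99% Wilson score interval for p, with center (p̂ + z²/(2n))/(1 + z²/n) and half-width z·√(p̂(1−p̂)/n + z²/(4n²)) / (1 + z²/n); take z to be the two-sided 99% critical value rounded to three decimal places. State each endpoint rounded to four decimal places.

Here p̂ = 787/1784 = 0.44114 and z = 2.576 (z² = 6.635776).
Denominator 1 + z²/n = 1 + 6.635776/1784 = 1.003720.
Center = (0.44114 + 0.001860)/1.003720 = 0.44136.
Radicand: p̂(1−p̂)/n + z²/(4n²) = 0.000138193 + 0.000000521 = 0.000138714.
Half-width = z·√(radicand)/denom = 2.576·0.011778/1.003720 = 0.03023.
Interval: 0.44136 ± 0.03023 → (0.4111, 0.4716).

(0.4111, 0.4716)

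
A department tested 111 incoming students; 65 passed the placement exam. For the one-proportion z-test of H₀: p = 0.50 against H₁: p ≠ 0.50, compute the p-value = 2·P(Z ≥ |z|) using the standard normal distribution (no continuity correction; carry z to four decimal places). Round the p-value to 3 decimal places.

The sample proportion is 65/111 = 0.58559.
Null standard error: √(0.50·0.50/111) = √0.002252252 = 0.047458.
Test statistic (full precision, shown to 4 dp): z = (65/111 − 0.50)/SE₀ ≈ 1.8034.
From the standard normal, 2·P(Z ≥ |z|) = 0.071.

p-value = 0.071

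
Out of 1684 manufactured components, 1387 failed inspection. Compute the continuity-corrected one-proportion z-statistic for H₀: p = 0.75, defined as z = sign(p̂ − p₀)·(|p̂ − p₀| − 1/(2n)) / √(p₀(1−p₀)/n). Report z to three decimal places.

With x = 1387 successes in n = 1684, p̂ = 0.82363. p̂ − p₀ = 0.073634.
1/(2n) = 0.000297.
Corrected numerator: |0.073634| − 0.000297 = 0.073337.
Null standard error: √(0.75·0.25/1684) = √0.000111342 = 0.010552.
z = (+)0.073337/0.010552 = 6.950.

z = 6.950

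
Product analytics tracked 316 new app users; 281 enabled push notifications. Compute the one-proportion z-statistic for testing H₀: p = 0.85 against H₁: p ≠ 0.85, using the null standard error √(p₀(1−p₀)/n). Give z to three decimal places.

z = 1.954

Sample proportion p̂ = 281/316 = 0.88924.
Null standard error: √(0.85·0.15/316) = √0.000403481 = 0.020087.
z = (0.88924 − 0.85)/0.020087 = 0.03924/0.020087 = 1.954.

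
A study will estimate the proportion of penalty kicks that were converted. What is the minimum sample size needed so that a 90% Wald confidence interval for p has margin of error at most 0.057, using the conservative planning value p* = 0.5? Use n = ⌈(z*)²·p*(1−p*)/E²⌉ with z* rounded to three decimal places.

For 90% confidence, z* = 1.645.
p*(1−p*) = 0.2500.
Required n before rounding: 2.706025 × 0.2500 / 0.057² = 208.220.
Rounding up, n = 209.

n = 209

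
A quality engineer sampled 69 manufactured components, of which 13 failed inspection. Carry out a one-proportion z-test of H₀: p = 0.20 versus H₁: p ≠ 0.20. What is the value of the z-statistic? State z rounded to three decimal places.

z = -0.241

p̂ = 13/69 = 0.18841.
Null standard error: √(0.20·0.80/69) = √0.002318841 = 0.048154.
z = (p̂ − p₀)/SE = (0.18841 − 0.20)/0.048154 = -0.241.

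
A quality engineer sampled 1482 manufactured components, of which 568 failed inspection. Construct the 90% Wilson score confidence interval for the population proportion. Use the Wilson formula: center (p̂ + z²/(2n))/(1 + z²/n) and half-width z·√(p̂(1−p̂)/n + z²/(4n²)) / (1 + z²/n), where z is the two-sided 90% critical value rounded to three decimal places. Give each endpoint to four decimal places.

Here p̂ = 568/1482 = 0.38327 and z = 1.645 (z² = 2.706025).
1 + z²/n = 1.001826.
Adjusted center: (0.38327 + z²/(2n))/1.001826 = 0.38348.
Radicand: p̂(1−p̂)/n + z²/(4n²) = 0.000159496 + 0.000000308 = 0.000159804.
Half-width = 1.645·√0.000159804/1.001826 = 0.02076.
Interval: 0.38348 ± 0.02076 → (0.3627, 0.4042).

(0.3627, 0.4042)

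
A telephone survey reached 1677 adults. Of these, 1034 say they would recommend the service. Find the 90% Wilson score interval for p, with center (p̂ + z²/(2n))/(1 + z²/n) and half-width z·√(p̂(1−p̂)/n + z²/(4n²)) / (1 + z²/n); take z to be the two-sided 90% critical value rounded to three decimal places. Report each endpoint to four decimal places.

Here p̂ = 1034/1677 = 0.61658 and z = 1.645 (z² = 2.706025).
1 + z²/n = 1.001614.
Adjusted center: (0.61658 + z²/(2n))/1.001614 = 0.61639.
Radicand: p̂(1−p̂)/n + z²/(4n²) = 0.000140972 + 0.000000241 = 0.000141213.
Half-width = 1.645·√0.000141213/1.001614 = 0.01952.
So the interval runs from 0.5969 to 0.6359.

(0.5969, 0.6359)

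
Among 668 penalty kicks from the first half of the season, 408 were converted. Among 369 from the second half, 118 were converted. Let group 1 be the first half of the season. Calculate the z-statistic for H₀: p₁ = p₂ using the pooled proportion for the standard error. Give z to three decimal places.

Sample proportions: p̂₁ = 408/668 = 0.61078 and p̂₂ = 118/369 = 0.31978.
Pooled p̂ = (408+118)/(668+369) = 526/1037 = 0.50723.
Pooled SE = √[0.2499477·0.00420703] ≈ 0.032427.
z = 0.29100/0.032427 = 8.974.

z = 8.974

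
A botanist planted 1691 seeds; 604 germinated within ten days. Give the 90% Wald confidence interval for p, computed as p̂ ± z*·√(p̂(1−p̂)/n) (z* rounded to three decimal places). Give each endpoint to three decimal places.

Sample proportion p̂ = 604/1691 = 0.35719.
SE = √(p̂(1−p̂)/n) = √(0.229604/1691) = 0.011652.
z* = 1.645 at the 90% level.
Margin of error: 1.645 × 0.011652 = 0.01917.
Interval: 0.35719 ± 0.01917 → (0.338, 0.376).

(0.338, 0.376)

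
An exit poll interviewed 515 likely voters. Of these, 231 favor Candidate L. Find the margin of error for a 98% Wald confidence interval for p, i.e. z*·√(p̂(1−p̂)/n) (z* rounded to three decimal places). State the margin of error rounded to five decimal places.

Sample proportion p̂ = 231/515 = 0.44854.
SE = √(p̂(1−p̂)/n) = √(0.247352/515) = 0.021916.
For 98% confidence, z* = 2.326.
Margin of error = z*·SE = 2.326 × 0.021916 = 0.05098.

ME = 0.05098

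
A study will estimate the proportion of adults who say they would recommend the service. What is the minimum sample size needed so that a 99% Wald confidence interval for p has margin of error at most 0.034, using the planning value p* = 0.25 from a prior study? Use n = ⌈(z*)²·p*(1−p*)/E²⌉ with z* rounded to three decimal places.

The 99% critical value is z* = 2.576.
p*(1−p*) = 0.1875.
(z*)²·p*(1−p*)/E² = 6.635776·0.1875/0.001156 = 1076.304.
⌈1076.304⌉ = 1077.

n = 1077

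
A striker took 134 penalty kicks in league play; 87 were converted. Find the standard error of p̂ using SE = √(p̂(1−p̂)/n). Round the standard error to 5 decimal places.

With x = 87 successes in n = 134, p̂ = 0.64925.
p̂(1−p̂) = 0.227724.
Dividing by n and taking the root: √0.001699433 = 0.04122.

SE = 0.04122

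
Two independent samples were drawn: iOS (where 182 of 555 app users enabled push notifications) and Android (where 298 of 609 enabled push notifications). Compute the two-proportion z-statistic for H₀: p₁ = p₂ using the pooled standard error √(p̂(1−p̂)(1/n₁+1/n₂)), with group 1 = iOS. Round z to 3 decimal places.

z = -5.587

Sample proportions: p̂₁ = 182/555 = 0.32793 and p̂₂ = 298/609 = 0.48933.
Pooling: p̂ = 480/1164 = 0.41237.
Pooled SE = √[0.2423212·0.00344384] ≈ 0.028888.
z = -0.16140/0.028888 = -5.587.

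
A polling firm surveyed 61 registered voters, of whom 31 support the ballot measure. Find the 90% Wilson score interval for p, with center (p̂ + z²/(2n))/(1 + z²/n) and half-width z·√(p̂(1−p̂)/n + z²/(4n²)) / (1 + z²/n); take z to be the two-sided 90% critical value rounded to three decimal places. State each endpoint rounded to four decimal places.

p̂ = 31/61 = 0.50820; z = 1.645, so z² = 2.706025.
Denominator 1 + z²/n = 1 + 2.706025/61 = 1.044361.
Center = (0.50820 + 0.022181)/1.044361 = 0.50785.
Radicand: p̂(1−p̂)/n + z²/(4n²) = 0.004097259 + 0.000181808 = 0.004279067.
Half-width = 1.645·√0.004279067/1.044361 = 0.10304.
CI: 0.50785 ± 0.10304 = (0.4048, 0.6109).

(0.4048, 0.6109)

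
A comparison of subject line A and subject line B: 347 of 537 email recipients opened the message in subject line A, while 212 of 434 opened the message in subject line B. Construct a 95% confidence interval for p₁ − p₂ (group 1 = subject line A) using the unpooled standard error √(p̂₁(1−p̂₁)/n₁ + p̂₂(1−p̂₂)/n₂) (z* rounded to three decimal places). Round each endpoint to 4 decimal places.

(0.0957, 0.2197)

p̂₁ = 0.64618, p̂₂ = 0.48848, so the observed difference is 0.15770.
SE = √(0.000425755 + 0.000575731) = √0.001001486 = 0.031646.
z* = 1.960 at the 95% level. Margin = 1.960·0.031646 = 0.06203.
CI: 0.15770 ± 0.06203 = (0.0957, 0.2197).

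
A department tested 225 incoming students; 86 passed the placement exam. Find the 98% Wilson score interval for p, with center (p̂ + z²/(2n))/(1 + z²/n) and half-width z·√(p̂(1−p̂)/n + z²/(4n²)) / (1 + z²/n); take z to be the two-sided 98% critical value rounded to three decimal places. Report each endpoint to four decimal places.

Here p̂ = 86/225 = 0.38222 and z = 2.326 (z² = 5.410276).
Denominator 1 + z²/n = 1 + 5.410276/225 = 1.024046.
Adjusted center: (0.38222 + z²/(2n))/1.024046 = 0.38499.
Radicand: p̂(1−p̂)/n + z²/(4n²) = 0.001049460 + 0.000026717 = 0.001076177.
Half-width = z·√(radicand)/denom = 2.326·0.032805/1.024046 = 0.07451.
So the interval runs from 0.3105 to 0.4595.

(0.3105, 0.4595)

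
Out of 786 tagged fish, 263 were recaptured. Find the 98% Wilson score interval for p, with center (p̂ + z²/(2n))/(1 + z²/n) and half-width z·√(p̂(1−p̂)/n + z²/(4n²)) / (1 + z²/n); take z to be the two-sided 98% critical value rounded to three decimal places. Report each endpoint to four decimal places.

p̂ = 263/786 = 0.33461; z = 2.326, so z² = 5.410276.
Denominator 1 + z²/n = 1 + 5.410276/786 = 1.006883.
Adjusted center: (0.33461 + z²/(2n))/1.006883 = 0.33574.
Radicand: p̂(1−p̂)/n + z²/(4n²) = 0.000283263 + 0.000002189 = 0.000285452.
Half-width = 2.326·√0.000285452/1.006883 = 0.03903.
Interval: 0.33574 ± 0.03903 → (0.2967, 0.3748).

(0.2967, 0.3748)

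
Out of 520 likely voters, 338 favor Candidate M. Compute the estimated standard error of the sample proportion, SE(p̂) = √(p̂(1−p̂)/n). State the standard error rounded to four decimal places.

Sample proportion p̂ = 338/520 = 0.65000.
p̂(1−p̂) = 0.227500.
SE = √(0.227500/520) = 0.0209.

SE = 0.0209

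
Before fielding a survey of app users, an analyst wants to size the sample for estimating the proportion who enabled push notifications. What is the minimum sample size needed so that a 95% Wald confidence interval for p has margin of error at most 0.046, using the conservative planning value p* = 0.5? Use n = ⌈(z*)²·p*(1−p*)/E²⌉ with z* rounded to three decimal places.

z* = 1.960 at the 95% level.
p*(1−p*) = 0.2500.
(z*)²·p*(1−p*)/E² = 3.841600·0.2500/0.002116 = 453.875.
Rounding up, n = 454.

n = 454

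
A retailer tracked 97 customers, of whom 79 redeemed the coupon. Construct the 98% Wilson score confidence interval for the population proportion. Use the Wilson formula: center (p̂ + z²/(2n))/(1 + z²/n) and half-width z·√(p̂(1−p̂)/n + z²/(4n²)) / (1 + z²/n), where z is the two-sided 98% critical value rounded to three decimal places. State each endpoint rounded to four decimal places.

Here p̂ = 79/97 = 0.81443 and z = 2.326 (z² = 5.410276).
1 + z²/n = 1.055776.
Center = (0.81443 + 0.027888)/1.055776 = 0.79782.
Radicand: p̂(1−p̂)/n + z²/(4n²) = 0.001558061 + 0.000143753 = 0.001701814.
Half-width = z·√(radicand)/denom = 2.326·0.041253/1.055776 = 0.09089.
So the interval runs from 0.7069 to 0.8887.

(0.7069, 0.8887)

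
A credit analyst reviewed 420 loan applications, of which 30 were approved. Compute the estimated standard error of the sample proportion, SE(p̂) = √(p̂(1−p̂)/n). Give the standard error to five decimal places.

SE = 0.01257

p̂ = 30/420 = 0.07143.
p̂(1−p̂) = 0.066328.
SE = √(0.066328/420) = 0.01257.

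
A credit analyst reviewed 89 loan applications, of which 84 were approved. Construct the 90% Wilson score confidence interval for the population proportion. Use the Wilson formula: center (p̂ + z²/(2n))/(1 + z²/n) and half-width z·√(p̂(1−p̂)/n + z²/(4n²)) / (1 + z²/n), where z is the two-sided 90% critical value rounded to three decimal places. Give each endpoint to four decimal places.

Here p̂ = 84/89 = 0.94382 and z = 1.645 (z² = 2.706025).
Denominator 1 + z²/n = 1 + 2.706025/89 = 1.030405.
Center = (0.94382 + 0.015202)/1.030405 = 0.93072.
Radicand: p̂(1−p̂)/n + z²/(4n²) = 0.000595771 + 0.000085407 = 0.000681178.
Half-width = z·√(radicand)/denom = 1.645·0.026099/1.030405 = 0.04167.
CI: 0.93072 ± 0.04167 = (0.8891, 0.9724).

(0.8891, 0.9724)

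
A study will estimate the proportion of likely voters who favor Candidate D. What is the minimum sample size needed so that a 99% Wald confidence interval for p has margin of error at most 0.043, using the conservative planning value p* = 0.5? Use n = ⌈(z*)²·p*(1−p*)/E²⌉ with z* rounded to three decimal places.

n = 898

For 99% confidence, z* = 2.576.
p*(1−p*) = 0.2500.
(z*)²·p*(1−p*)/E² = 6.635776·0.2500/0.001849 = 897.211.
⌈897.211⌉ = 898.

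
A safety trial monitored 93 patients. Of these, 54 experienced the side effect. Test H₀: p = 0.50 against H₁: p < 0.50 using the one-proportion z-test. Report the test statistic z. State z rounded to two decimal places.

Sample proportion p̂ = 54/93 = 0.58065.
Null standard error: √(0.50·0.50/93) = √0.002688172 = 0.051848.
Test statistic: z = 0.08065/0.051848 = 1.56.

z = 1.56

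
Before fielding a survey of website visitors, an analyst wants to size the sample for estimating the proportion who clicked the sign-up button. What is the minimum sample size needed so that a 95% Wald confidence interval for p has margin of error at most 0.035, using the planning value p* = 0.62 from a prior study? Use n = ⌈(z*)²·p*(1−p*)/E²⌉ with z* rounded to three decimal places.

n = 739

For 95% confidence, z* = 1.960.
p*(1−p*) = 0.2356.
(z*)²·p*(1−p*)/E² = 3.841600·0.2356/0.001225 = 738.842.
⌈738.842⌉ = 739.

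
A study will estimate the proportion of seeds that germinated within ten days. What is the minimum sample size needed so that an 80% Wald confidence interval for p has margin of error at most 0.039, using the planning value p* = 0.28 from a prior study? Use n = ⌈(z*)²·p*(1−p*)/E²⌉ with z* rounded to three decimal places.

The 80% critical value is z* = 1.282.
p*(1−p*) = 0.2016.
(z*)²·p*(1−p*)/E² = 1.643524·0.2016/0.001521 = 217.840.
⌈217.840⌉ = 218.

n = 218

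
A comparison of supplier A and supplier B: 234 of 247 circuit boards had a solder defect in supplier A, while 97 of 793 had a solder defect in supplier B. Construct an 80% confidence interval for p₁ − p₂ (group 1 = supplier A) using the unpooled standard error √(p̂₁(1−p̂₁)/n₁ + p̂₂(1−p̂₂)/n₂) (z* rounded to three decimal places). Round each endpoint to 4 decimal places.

(0.8015, 0.8486)

p̂₁ = 0.94737, p̂₂ = 0.12232, so the observed difference is 0.82505.
SE = √(0.000201868 + 0.000135382) = √0.000337250 = 0.018364.
For 80% confidence, z* = 1.282. Margin of error = 0.02354.
So the interval runs from 0.8015 to 0.8486.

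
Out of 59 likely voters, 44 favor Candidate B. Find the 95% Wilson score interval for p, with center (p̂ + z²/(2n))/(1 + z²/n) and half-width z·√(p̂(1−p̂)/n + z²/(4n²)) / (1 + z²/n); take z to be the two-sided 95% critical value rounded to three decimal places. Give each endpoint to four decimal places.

Here p̂ = 44/59 = 0.74576 and z = 1.960 (z² = 3.841600).
1 + z²/n = 1.065112.
Adjusted center: (0.74576 + z²/(2n))/1.065112 = 0.73074.
Radicand: p̂(1−p̂)/n + z²/(4n²) = 0.003213571 + 0.000275898 = 0.003489469.
Half-width = z·√(radicand)/denom = 1.960·0.059072/1.065112 = 0.10870.
Interval: 0.73074 ± 0.10870 → (0.6220, 0.8394).

(0.6220, 0.8394)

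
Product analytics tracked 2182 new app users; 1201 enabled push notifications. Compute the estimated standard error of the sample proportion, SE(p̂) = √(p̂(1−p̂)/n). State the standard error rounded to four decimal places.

SE = 0.0106

The sample proportion is 1201/2182 = 0.55041.
p̂(1−p̂) = 0.247459.
SE = √(0.247459/2182) = √0.000113409 = 0.0106.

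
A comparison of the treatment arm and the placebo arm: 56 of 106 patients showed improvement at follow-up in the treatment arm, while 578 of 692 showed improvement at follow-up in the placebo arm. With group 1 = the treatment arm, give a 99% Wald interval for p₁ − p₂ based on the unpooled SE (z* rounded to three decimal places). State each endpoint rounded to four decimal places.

p̂₁ = 0.52830, p̂₂ = 0.83526, so the observed difference is -0.30696.
Unpooled SE = √(p̂₁(1−p̂₁)/n₁ + p̂₂(1−p̂₂)/n₂) = √(0.002350934 + 0.000198845) = 0.050495.
The 99% critical value is z* = 2.576. Margin = 2.576·0.050495 = 0.13008.
CI: -0.30696 ± 0.13008 = (-0.4370, -0.1769).

(-0.4370, -0.1769)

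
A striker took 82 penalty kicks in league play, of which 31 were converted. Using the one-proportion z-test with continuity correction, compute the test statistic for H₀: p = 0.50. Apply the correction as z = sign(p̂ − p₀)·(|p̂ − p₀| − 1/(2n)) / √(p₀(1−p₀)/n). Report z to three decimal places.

Sample proportion p̂ = 31/82 = 0.37805. p̂ − p₀ = -0.121951.
1/(2n) = 0.006098.
Corrected numerator: |-0.121951| − 0.006098 = 0.115853.
SE₀ = √(0.50·0.50/82) = 0.055216.
z = −0.115853/0.055216 = -2.098.

z = -2.098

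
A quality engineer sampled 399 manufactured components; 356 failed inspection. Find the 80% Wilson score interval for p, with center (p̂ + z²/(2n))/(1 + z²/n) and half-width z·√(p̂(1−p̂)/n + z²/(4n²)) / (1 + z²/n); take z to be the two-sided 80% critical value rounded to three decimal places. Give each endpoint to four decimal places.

(0.8707, 0.9105)

Here p̂ = 356/399 = 0.89223 and z = 1.282 (z² = 1.643524).
1 + z²/n = 1.004119.
Adjusted center: (0.89223 + z²/(2n))/1.004119 = 0.89062.
Radicand: p̂(1−p̂)/n + z²/(4n²) = 0.000240990 + 0.000002581 = 0.000243571.
Half-width = z·√(radicand)/denom = 1.282·0.015607/1.004119 = 0.01993.
CI: 0.89062 ± 0.01993 = (0.8707, 0.9105).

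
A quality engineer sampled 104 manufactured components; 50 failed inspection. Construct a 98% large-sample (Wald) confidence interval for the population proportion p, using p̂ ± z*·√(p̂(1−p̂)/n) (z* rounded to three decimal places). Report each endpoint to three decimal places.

(0.367, 0.595)

Sample proportion p̂ = 50/104 = 0.48077.
SE = √(p̂(1−p̂)/n) = √(0.249630/104) = 0.048993.
The 98% critical value is z* = 2.326.
Margin of error: 2.326 × 0.048993 = 0.11396.
CI: 0.48077 ± 0.11396 = (0.367, 0.595).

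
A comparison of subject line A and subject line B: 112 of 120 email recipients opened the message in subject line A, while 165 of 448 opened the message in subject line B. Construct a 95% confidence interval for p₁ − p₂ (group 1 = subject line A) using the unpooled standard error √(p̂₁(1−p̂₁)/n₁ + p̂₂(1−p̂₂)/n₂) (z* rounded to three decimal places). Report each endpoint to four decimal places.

p̂₁ = 112/120 = 0.93333, p̂₂ = 165/448 = 0.36830; p̂₁ − p̂₂ = 0.56503.
SE = √(0.000518519 + 0.000519322) = √0.001037841 = 0.032216.
For 95% confidence, z* = 1.960. Margin = 1.960·0.032216 = 0.06314.
So the interval runs from 0.5019 to 0.6282.

(0.5019, 0.6282)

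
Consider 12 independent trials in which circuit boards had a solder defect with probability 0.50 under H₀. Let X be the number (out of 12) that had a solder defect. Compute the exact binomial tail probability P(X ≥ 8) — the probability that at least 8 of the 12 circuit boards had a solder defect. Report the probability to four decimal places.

P = 0.1938

X ~ Binomial(n=12, p=0.50).
P(X ≥ 8) = Σ_{j=8}^{12} C(12,j)·0.50^j·0.50^{12−j}.
= 0.120850 + 0.053711 + 0.016113 + 0.002930 + 0.000244 = 0.1938.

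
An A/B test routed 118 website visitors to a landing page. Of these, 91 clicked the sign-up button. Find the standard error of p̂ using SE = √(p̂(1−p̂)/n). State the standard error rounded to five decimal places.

SE = 0.03867

p̂ = 91/118 = 0.77119.
p̂(1−p̂) = 0.176456.
Dividing by n and taking the root: √0.001495390 = 0.03867.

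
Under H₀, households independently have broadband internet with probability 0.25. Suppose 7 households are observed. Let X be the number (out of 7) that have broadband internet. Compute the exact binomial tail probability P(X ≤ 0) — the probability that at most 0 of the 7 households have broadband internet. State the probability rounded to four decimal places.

X is binomial with n = 7 and p = 0.25.
P(X ≤ 0) = C(7,0)·0.25^0·0.75^7.
= 0.133484 = 0.1335.

P = 0.1335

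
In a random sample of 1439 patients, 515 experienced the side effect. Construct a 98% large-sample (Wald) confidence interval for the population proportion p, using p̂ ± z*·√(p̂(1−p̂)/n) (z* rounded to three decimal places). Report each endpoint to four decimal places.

(0.3285, 0.3873)

The sample proportion is 515/1439 = 0.35789.
Standard error of p̂: √(0.229804/1439) = √0.000159697 = 0.012637.
For 98% confidence, z* = 2.326.
Margin of error: 2.326 × 0.012637 = 0.02939.
So the interval runs from 0.3285 to 0.3873.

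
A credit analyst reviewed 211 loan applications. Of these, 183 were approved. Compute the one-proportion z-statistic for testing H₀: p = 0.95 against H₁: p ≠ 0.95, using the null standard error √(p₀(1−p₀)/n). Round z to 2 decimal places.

The sample proportion is 183/211 = 0.86730.
Null standard error: √(0.95·0.05/211) = √0.000225118 = 0.015004.
Test statistic: z = -0.08270/0.015004 = -5.51.

z = -5.51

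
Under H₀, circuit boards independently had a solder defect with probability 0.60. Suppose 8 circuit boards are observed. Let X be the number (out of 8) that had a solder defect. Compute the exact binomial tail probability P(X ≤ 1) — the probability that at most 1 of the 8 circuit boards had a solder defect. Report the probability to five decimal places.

P = 0.00852

X is binomial with n = 8 and p = 0.60.
P(X ≤ 1) = C(8,0)·0.60^0·0.40^8 + C(8,1)·0.60^1·0.40^7.
= 0.000655 + 0.007864 = 0.00852.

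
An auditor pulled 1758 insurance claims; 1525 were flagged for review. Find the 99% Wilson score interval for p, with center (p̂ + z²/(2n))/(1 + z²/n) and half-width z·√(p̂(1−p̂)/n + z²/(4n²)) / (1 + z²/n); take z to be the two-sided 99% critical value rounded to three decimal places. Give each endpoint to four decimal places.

(0.8452, 0.8869)

Here p̂ = 1525/1758 = 0.86746 and z = 2.576 (z² = 6.635776).
Denominator 1 + z²/n = 1 + 6.635776/1758 = 1.003775.
Center = (0.86746 + 0.001887)/1.003775 = 0.86608.
Radicand: p̂(1−p̂)/n + z²/(4n²) = 0.000065399 + 0.000000537 = 0.000065936.
Half-width = 2.576·√0.000065936/1.003775 = 0.02084.
CI: 0.86608 ± 0.02084 = (0.8452, 0.8869).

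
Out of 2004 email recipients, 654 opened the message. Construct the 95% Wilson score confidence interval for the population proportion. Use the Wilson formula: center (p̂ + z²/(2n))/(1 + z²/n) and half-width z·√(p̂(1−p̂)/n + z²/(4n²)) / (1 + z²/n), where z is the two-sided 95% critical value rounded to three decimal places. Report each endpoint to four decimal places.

(0.3062, 0.3472)

p̂ = 654/2004 = 0.32635; z = 1.960, so z² = 3.841600.
Denominator 1 + z²/n = 1 + 3.841600/2004 = 1.001917.
Adjusted center: (0.32635 + z²/(2n))/1.001917 = 0.32668.
Radicand: p̂(1−p̂)/n + z²/(4n²) = 0.000109703 + 0.000000239 = 0.000109942.
Half-width = 1.960·√0.000109942/1.001917 = 0.02051.
So the interval runs from 0.3062 to 0.3472.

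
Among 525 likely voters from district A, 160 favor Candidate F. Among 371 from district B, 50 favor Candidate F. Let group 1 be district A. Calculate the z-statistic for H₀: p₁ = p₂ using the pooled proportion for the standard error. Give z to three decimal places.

Sample proportions: p̂₁ = 160/525 = 0.30476 and p̂₂ = 50/371 = 0.13477.
Pooled p̂ = (160+50)/(525+371) = 210/896 = 0.23438.
Pooled SE = √[0.1794434·0.00460018] ≈ 0.028731.
z = (p̂₁ − p̂₂)/SE = (0.30476 − 0.13477)/0.028731 = 0.16999/0.028731 = 5.917.

z = 5.917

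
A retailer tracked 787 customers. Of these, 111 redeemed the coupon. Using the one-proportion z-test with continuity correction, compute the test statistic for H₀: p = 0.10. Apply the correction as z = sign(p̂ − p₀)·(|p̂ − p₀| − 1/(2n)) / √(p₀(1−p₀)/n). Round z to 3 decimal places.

Sample proportion p̂ = 111/787 = 0.14104. p̂ − p₀ = 0.041042.
1/(2n) = 0.000635.
Corrected numerator: |0.041042| − 0.000635 = 0.040407.
SE₀ = √(0.10·0.90/787) = 0.010694.
z = (+)0.040407/0.010694 = 3.778.

z = 3.778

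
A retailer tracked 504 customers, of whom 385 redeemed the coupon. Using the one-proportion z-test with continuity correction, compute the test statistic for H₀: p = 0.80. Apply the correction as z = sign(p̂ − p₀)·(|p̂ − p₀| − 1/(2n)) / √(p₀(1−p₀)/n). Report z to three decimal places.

z = -1.971

The sample proportion is 385/504 = 0.76389. p̂ − p₀ = -0.036111.
Continuity correction 1/(2n) = 1/1008 = 0.000992.
Corrected numerator: |-0.036111| − 0.000992 = 0.035119.
Null standard error: √(0.80·0.20/504) = √0.000317460 = 0.017817.
z = (−)0.035119/0.017817 = -1.971.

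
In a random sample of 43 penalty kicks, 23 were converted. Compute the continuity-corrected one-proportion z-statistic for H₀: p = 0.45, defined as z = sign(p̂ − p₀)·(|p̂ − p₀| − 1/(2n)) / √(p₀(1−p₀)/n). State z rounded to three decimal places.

The sample proportion is 23/43 = 0.53488. p̂ − p₀ = 0.084884.
Continuity correction 1/(2n) = 1/86 = 0.011628.
Corrected numerator: |0.084884| − 0.011628 = 0.073256.
Under H₀, SE = √(p₀(1−p₀)/n) = √(0.45·0.55/43) = √0.005755814 = 0.075867.
z = +0.073256/0.075867 = 0.966.

z = 0.966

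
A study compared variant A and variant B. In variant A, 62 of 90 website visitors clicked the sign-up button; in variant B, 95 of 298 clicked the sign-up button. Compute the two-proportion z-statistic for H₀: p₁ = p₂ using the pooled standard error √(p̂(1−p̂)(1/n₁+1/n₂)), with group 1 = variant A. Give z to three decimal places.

p̂₁ = 62/90 = 0.68889, p̂₂ = 95/298 = 0.31879.
Pooling: p̂ = 157/388 = 0.40464.
SE = √[p̂(1−p̂)(1/n₁+1/n₂)] = √[0.40464·0.59536·(1/90+1/298)] ≈ 0.059035.
z = 0.37010/0.059035 = 6.269.

z = 6.269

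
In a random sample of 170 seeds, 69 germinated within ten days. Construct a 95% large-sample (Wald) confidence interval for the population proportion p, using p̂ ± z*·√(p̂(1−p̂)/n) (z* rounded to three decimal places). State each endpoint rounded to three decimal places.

The sample proportion is 69/170 = 0.40588.
SE(p̂) = √(0.40588·0.59412/170) = 0.037663.
The 95% critical value is z* = 1.960.
Margin of error: 1.960 × 0.037663 = 0.07382.
So the interval runs from 0.332 to 0.480.

(0.332, 0.480)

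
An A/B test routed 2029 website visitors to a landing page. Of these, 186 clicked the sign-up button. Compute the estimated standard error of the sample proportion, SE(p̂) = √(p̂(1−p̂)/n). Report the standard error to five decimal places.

p̂ = 186/2029 = 0.09167.
p̂(1−p̂) = 0.083267.
SE = √(0.083267/2029) = 0.00641.

SE = 0.00641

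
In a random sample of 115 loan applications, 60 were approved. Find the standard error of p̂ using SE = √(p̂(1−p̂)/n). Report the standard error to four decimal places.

Sample proportion p̂ = 60/115 = 0.52174.
p̂(1−p̂) = 0.52174·0.47826 = 0.249527.
SE = √(0.249527/115) = 0.0466.

SE = 0.0466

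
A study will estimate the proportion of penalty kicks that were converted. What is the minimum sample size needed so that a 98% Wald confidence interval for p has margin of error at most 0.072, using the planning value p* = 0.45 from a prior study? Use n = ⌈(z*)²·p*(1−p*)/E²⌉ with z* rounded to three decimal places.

n = 259

For 98% confidence, z* = 2.326.
p*(1−p*) = 0.45·0.55 = 0.2475.
Required n before rounding: 5.410276 × 0.2475 / 0.072² = 258.303.
Rounding up, n = 259.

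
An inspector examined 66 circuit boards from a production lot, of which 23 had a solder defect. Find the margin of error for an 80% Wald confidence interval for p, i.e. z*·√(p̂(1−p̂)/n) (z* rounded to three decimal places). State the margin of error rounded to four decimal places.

Sample proportion p̂ = 23/66 = 0.34848.
SE = √(p̂(1−p̂)/n) = √(0.227043/66) = 0.058652.
For 80% confidence, z* = 1.282.
ME = 1.282·0.058652 = 0.0752.

ME = 0.0752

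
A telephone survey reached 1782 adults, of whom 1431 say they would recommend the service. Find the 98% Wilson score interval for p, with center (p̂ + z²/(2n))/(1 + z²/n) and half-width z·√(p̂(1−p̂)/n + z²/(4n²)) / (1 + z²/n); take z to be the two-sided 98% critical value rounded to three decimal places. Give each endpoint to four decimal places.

(0.7802, 0.8240)

Here p̂ = 1431/1782 = 0.80303 and z = 2.326 (z² = 5.410276).
1 + z²/n = 1.003036.
Center = (0.80303 + 0.001518)/1.003036 = 0.80211.
Radicand: p̂(1−p̂)/n + z²/(4n²) = 0.000088761 + 0.000000426 = 0.000089187.
Half-width = 2.326·√0.000089187/1.003036 = 0.02190.
Interval: 0.80211 ± 0.02190 → (0.7802, 0.8240).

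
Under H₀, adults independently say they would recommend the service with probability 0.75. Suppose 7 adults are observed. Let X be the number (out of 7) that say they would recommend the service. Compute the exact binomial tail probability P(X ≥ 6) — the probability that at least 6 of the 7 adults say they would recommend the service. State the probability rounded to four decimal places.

P = 0.4449

X is binomial with n = 7 and p = 0.75.
P(X ≥ 6) = C(7,6)·0.75^6·0.25^1 + C(7,7)·0.75^7·0.25^0.
= 0.311462 + 0.133484 = 0.4449.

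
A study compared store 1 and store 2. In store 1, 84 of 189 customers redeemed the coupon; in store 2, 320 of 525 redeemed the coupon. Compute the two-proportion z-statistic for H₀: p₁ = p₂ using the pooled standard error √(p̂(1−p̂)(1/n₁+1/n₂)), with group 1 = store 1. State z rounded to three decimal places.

Sample proportions: p̂₁ = 84/189 = 0.44444 and p̂₂ = 320/525 = 0.60952.
Pooled p̂ = (84+320)/(189+525) = 404/714 = 0.56583.
SE = √[p̂(1−p̂)(1/n₁+1/n₂)] = √[0.56583·0.43417·(1/189+1/525)] ≈ 0.042045.
z = (p̂₁ − p̂₂)/SE = (0.44444 − 0.60952)/0.042045 = -0.16508/0.042045 = -3.926.

z = -3.926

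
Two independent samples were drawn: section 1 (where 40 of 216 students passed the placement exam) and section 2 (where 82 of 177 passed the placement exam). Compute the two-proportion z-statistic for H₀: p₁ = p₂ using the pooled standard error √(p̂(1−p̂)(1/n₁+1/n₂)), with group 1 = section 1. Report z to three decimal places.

z = -5.928

p̂₁ = 40/216 = 0.18519, p̂₂ = 82/177 = 0.46328.
Pooled p̂ = (40+82)/(216+177) = 122/393 = 0.31043.
Pooled SE = √[0.2140642·0.01027935] ≈ 0.046909.
z = -0.27809/0.046909 = -5.928.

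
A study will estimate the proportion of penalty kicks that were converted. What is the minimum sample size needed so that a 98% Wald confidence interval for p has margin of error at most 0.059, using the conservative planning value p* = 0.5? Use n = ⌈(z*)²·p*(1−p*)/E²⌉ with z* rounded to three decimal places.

n = 389

For 98% confidence, z* = 2.326.
p*(1−p*) = 0.50·0.50 = 0.2500.
Required n before rounding: 5.410276 × 0.2500 / 0.059² = 388.558.
Rounding up, n = 389.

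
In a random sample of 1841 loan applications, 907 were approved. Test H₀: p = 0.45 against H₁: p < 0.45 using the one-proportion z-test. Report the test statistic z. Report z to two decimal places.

z = 3.68

The sample proportion is 907/1841 = 0.49267.
Null standard error: √(0.45·0.55/1841) = √0.000134438 = 0.011595.
z = (0.49267 − 0.45)/0.011595 = 0.04267/0.011595 = 3.68.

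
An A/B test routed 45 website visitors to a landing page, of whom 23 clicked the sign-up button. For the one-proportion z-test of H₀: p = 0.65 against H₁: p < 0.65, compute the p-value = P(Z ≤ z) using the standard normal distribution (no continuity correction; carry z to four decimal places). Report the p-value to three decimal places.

p-value = 0.025

Sample proportion p̂ = 23/45 = 0.51111.
Under H₀, SE = √(p₀(1−p₀)/n) = √(0.65·0.35/45) = √0.005055556 = 0.071102.
z = (p̂ − p₀)/SE = (23/45 − 0.65)/0.071102 ≈ -1.9534.
From the standard normal, P(Z ≤ z) = 0.025.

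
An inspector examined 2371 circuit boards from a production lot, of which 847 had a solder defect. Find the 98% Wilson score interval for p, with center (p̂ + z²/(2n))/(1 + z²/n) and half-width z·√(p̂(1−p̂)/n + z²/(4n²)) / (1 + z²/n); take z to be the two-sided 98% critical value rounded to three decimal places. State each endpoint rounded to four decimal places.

Here p̂ = 847/2371 = 0.35723 and z = 2.326 (z² = 5.410276).
1 + z²/n = 1.002282.
Center = (0.35723 + 0.001141)/1.002282 = 0.35756.
Radicand: p̂(1−p̂)/n + z²/(4n²) = 0.000096844 + 0.000000241 = 0.000097085.
Half-width = z·√(radicand)/denom = 2.326·0.009853/1.002282 = 0.02287.
Interval: 0.35756 ± 0.02287 → (0.3347, 0.3804).

(0.3347, 0.3804)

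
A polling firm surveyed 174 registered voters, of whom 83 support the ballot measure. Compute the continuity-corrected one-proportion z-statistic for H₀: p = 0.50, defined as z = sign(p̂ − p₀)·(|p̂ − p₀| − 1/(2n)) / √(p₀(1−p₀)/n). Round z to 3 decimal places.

z = -0.531

The sample proportion is 83/174 = 0.47701. p̂ − p₀ = -0.022989.
1/(2n) = 0.002874.
Corrected numerator: |-0.022989| − 0.002874 = 0.020115.
Under H₀, SE = √(p₀(1−p₀)/n) = √(0.50·0.50/174) = √0.001436782 = 0.037905.
z = (−)0.020115/0.037905 = -0.531.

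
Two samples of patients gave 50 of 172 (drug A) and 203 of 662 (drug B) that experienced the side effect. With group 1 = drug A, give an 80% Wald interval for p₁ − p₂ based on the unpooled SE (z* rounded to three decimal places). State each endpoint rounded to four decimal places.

(-0.0659, 0.0340)

p̂₁ = 0.29070, p̂₂ = 0.30665, so the observed difference is -0.01595.
SE = √(0.001198794 + 0.000321170) = √0.001519964 = 0.038987.
For 80% confidence, z* = 1.282. Margin = 1.282·0.038987 = 0.04998.
Interval: -0.01595 ± 0.04998 → (-0.0659, 0.0340).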